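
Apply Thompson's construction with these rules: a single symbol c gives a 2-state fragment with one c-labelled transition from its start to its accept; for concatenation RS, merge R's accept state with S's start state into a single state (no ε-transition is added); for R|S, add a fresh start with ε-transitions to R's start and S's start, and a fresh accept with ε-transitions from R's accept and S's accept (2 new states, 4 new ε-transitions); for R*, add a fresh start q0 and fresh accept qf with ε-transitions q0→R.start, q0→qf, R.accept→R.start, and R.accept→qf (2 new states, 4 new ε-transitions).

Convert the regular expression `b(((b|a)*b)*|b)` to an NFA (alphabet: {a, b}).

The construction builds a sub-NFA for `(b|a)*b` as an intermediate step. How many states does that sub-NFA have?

Fragment for `(b|a)*b`:
Each of the 3 symbol leaves contributes a 2-state fragment.
  b|a — 6 states
  (b|a)* — 8 states
  (b|a)*b — 9 states

9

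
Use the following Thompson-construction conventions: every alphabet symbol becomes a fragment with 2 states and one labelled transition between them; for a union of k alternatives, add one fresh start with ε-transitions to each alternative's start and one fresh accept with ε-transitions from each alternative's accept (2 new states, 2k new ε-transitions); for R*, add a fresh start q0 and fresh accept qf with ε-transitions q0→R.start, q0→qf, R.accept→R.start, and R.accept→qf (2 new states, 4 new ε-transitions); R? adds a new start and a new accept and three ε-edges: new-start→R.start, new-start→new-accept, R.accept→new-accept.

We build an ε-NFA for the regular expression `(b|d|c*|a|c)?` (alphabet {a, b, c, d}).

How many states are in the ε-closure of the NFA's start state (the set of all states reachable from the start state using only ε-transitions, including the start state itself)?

Work bottom-up. For each fragment F, track |ε-closure(F.start)| and whether F's accept lies in that closure (i.e. whether F accepts ε). A single-symbol fragment has closure size 1 and does not accept ε.
  c* — the star's fresh start ε-reaches both the body's start and the fresh accept: |ε-closure| = 2 + 1 = 3
  b|d|c*|a|c — new start ε-reaches every alternative's start; at least one alternative accepts ε, so the union's new accept is reached too: |ε-closure| = 1 + 1 + 1 + 3 + 1 + 1 + 1 = 9
  (b|d|c*|a|c)? — new start has ε-edges to the inner start and to the new accept, so |ε-closure| = 2 + 9 = 11

11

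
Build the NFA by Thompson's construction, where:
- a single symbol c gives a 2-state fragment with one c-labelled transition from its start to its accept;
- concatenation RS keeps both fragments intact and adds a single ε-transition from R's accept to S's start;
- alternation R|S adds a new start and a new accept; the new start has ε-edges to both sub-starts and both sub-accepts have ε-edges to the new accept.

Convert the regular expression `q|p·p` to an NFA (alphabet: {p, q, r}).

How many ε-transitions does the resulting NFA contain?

5

Per subexpression:
Each of the 3 symbol leaves contributes 0 ε-transitions.
  p·p — 1 ε-transition
  q|p·p — 5 ε-transitions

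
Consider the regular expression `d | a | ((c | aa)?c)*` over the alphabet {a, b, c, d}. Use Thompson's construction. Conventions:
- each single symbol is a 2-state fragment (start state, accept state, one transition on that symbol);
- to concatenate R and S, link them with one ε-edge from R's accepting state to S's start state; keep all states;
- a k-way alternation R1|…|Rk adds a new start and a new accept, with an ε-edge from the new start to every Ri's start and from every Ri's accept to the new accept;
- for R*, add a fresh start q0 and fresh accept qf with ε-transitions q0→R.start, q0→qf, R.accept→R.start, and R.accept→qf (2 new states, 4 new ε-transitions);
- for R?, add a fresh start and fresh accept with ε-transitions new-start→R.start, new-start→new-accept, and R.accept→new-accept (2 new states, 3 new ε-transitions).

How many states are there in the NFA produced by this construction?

Recursing over subexpressions:
Each of the 6 symbol leaves contributes a 2-state fragment.
  aa → 4 states
  c | aa → 8 states
  (c | aa)? → 10 states
  (c | aa)?c → 12 states
  ((c | aa)?c)* → 14 states
  d | a | ((c | aa)?c)* → 20 states

20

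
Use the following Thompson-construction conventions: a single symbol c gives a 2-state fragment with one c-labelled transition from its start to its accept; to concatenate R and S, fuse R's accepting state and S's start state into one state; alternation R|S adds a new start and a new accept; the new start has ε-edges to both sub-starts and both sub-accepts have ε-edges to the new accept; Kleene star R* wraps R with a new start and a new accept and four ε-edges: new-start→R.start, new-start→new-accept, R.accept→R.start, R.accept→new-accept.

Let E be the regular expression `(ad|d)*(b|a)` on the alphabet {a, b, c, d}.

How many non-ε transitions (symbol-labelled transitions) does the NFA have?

5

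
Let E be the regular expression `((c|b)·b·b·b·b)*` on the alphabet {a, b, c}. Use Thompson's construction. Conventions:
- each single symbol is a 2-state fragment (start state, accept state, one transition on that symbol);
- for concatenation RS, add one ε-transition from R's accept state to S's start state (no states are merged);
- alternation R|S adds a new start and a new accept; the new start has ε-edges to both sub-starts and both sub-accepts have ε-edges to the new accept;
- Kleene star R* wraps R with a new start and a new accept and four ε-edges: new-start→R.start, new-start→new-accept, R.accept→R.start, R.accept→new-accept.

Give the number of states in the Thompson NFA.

16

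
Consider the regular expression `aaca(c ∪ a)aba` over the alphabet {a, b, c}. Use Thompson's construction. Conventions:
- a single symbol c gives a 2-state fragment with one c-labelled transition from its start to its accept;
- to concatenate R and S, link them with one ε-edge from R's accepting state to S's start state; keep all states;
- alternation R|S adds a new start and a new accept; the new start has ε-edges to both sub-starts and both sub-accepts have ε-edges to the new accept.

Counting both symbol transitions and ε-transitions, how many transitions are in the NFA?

Recursing over subexpressions:
Each of the 9 symbol leaves contributes 1 transition (1 symbol, 0 ε).
  c ∪ a : 6 transitions (2 symbol, 4 ε)
  aaca(c ∪ a)aba : 20 transitions (9 symbol, 11 ε)

20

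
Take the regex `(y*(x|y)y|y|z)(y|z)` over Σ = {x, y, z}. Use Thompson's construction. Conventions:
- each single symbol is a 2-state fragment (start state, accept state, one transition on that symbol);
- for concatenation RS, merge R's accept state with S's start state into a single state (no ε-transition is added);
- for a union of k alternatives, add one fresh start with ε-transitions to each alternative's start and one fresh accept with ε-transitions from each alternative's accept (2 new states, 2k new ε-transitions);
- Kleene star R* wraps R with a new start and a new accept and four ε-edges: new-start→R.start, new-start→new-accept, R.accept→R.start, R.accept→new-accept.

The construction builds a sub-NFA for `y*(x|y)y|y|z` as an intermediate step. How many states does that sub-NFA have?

16

Fragment for `y*(x|y)y|y|z`:
Each of the 6 symbol leaves contributes a 2-state fragment.
  y* → 4 states
  x|y → 6 states
  y*(x|y)y → 10 states
  y*(x|y)y|y|z → 16 states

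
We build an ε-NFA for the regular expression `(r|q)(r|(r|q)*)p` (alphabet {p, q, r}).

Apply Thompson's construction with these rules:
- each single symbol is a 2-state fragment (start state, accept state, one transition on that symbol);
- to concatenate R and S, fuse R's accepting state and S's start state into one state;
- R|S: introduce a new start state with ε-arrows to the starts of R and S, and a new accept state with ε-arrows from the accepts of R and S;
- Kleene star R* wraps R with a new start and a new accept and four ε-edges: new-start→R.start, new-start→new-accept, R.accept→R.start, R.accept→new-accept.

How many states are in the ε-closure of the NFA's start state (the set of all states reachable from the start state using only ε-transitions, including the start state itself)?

Let C(F) = |ε-closure(F.start)| within fragment F, and note whether F accepts ε. Symbol fragments have C = 1 and do not accept ε. Then:
  r|q : |closure| = 1 + 1 + 1 = 3 (the new accept is not ε-reachable since no branch accepts ε)
  r|q : |closure| = 1 + 1 + 1 = 3 (the new accept is not ε-reachable since no branch accepts ε)
  (r|q)* : |closure| = 1 (new start) + 3 (body) + 1 (new accept) = 5
  r|(r|q)* : new start ε-reaches every alternative's start; at least one alternative accepts ε, so the union's new accept is reached too: |closure| = 1 + 1 + 5 + 1 = 8
  (r|q)(r|(r|q)*)p : same as the first factor's closure: |closure| = 3

3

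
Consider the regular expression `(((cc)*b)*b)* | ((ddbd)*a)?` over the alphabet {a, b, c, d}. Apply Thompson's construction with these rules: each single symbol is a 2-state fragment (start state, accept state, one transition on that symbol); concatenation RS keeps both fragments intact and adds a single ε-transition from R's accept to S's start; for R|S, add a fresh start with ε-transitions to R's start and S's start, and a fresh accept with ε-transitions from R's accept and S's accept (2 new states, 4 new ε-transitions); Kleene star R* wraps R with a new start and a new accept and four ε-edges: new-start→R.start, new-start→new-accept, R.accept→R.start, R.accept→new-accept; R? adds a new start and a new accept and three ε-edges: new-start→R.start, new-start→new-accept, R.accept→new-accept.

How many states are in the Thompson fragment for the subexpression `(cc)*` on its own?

Fragment for `(cc)*`:
Each of the 2 symbol leaves contributes a 2-state fragment.
  cc : 4 states
  (cc)* : 6 states

6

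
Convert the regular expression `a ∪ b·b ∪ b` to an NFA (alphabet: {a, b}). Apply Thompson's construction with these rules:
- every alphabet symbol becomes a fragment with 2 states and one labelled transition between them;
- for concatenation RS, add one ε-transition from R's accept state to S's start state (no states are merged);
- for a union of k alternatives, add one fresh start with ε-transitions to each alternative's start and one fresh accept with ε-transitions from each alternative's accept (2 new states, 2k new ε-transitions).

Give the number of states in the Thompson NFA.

10

Recursing over subexpressions:
Each of the 4 symbol leaves contributes a 2-state fragment.
  b·b = 4 states
  a ∪ b·b ∪ b = 10 states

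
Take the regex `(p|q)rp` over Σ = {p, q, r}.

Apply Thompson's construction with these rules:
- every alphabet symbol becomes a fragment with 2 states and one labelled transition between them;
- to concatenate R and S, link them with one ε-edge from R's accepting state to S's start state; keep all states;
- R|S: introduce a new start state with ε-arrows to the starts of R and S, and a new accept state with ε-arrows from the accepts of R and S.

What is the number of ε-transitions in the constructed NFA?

6

Per subexpression:
Each of the 4 symbol leaves contributes 0 ε-transitions.
  p|q : 4 ε-transitions
  (p|q)rp : 6 ε-transitions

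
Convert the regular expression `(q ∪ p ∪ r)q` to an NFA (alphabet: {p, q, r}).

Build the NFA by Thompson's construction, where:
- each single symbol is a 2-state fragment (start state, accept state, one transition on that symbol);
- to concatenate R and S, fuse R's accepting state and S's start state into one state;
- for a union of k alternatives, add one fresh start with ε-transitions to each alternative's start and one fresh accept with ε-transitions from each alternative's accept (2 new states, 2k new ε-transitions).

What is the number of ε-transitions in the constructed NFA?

6

Bottom-up over the parse tree:
Each of the 4 symbol leaves contributes 0 ε-transitions.
  q ∪ p ∪ r → 6 ε-transitions
  (q ∪ p ∪ r)q → 6 ε-transitions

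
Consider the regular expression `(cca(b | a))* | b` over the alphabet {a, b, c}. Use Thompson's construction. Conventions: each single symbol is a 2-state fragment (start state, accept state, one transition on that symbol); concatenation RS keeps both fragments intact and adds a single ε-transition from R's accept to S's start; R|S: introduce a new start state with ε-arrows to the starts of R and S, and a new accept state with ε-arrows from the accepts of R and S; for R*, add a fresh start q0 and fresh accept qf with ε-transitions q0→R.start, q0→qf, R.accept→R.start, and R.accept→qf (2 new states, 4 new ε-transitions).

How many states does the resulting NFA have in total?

18

Building bottom-up:
Each of the 6 symbol leaves contributes a 2-state fragment.
  b | a — 6 states
  cca(b | a) — 12 states
  (cca(b | a))* — 14 states
  (cca(b | a))* | b — 18 states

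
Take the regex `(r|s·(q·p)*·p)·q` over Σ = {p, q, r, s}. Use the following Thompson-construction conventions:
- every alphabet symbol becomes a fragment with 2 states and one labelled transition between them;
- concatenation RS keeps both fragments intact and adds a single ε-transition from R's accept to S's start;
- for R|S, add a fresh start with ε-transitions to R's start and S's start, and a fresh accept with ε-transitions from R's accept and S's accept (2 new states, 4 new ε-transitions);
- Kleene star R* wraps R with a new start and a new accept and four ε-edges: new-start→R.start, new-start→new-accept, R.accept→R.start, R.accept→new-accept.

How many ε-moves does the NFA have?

12

By structural recursion:
Each of the 6 symbol leaves contributes 0 ε-transitions.
  q·p — 1 ε-transition
  (q·p)* — 5 ε-transitions
  s·(q·p)*·p — 7 ε-transitions
  r|s·(q·p)*·p — 11 ε-transitions
  (r|s·(q·p)*·p)·q — 12 ε-transitions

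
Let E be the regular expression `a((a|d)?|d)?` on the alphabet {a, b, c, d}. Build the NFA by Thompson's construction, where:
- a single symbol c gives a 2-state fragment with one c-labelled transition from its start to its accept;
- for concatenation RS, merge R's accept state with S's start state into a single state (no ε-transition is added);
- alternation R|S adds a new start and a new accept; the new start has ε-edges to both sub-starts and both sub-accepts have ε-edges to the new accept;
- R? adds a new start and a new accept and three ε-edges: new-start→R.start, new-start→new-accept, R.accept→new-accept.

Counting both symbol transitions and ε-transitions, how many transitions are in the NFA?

18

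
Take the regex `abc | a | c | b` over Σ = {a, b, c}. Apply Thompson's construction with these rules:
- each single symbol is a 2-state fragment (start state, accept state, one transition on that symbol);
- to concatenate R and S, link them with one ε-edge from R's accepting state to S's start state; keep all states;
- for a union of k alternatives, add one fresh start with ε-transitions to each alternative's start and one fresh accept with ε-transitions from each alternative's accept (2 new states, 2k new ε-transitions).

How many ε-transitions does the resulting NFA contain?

10

Bottom-up over the parse tree:
Each of the 6 symbol leaves contributes 0 ε-transitions.
  abc = 2 ε-transitions
  abc | a | c | b = 10 ε-transitions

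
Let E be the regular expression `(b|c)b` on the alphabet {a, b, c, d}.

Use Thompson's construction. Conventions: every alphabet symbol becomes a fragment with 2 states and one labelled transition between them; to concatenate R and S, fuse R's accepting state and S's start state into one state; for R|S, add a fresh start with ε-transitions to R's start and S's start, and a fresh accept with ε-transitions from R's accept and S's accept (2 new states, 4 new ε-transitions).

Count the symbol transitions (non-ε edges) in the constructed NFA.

3

Bottom-up over the parse tree:
Each of the 3 symbol leaves contributes exactly 1 symbol transition.
  b|c → 2 symbol transitions
  (b|c)b → 3 symbol transitions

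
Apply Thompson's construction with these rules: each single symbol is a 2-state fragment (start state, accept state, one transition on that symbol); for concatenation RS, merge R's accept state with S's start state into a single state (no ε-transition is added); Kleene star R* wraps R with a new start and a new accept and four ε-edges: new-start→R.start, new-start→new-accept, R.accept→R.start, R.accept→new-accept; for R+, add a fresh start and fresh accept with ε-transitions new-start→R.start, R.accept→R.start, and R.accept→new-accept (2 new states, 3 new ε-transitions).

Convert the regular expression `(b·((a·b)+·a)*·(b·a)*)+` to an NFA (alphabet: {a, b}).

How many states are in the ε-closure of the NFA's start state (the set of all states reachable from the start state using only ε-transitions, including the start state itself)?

Let C(F) = |ε-closure(F.start)| within fragment F, and note whether F accepts ε. Symbol fragments have C = 1 and do not accept ε. Then:
  a·b : |closure| equals the left operand's closure size = 1 (its accept is not ε-reachable, so the closure stops there)
  (a·b)+ : new start ε-reaches only the body's start; the new accept needs a symbol first: |closure| = 1 + 1 = 2
  (a·b)+·a : same as the first factor's closure: |closure| = 2
  ((a·b)+·a)* : new start has ε-edges to the inner start and to the new accept, so |closure| = 2 + 2 = 4
  b·a : |closure| equals the left operand's closure size = 1 (its accept is not ε-reachable, so the closure stops there)
  (b·a)* : new start has ε-edges to the inner start and to the new accept, so |closure| = 2 + 1 = 3
  b·((a·b)+·a)*·(b·a)* : |closure| equals the left operand's closure size = 1 (its accept is not ε-reachable, so the closure stops there)
  (b·((a·b)+·a)*·(b·a)*)+ : new start ε-reaches only the body's start; the new accept needs a symbol first: |closure| = 1 + 1 = 2

2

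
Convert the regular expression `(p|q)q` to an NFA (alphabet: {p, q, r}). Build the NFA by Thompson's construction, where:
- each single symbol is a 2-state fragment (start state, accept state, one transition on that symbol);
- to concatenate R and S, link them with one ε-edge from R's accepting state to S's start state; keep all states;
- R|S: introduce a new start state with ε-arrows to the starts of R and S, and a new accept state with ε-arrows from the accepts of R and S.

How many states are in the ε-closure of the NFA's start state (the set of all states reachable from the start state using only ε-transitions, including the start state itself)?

3

Work bottom-up. For each fragment F, track |ε-closure(F.start)| and whether F's accept lies in that closure (i.e. whether F accepts ε). A single-symbol fragment has closure size 1 and does not accept ε.
  p|q : |ε-closure| = 1 + 1 + 1 = 3 (the new accept is not ε-reachable since no branch accepts ε)
  (p|q)q : |ε-closure| equals the left operand's closure size = 3 (its accept is not ε-reachable, so the closure stops there)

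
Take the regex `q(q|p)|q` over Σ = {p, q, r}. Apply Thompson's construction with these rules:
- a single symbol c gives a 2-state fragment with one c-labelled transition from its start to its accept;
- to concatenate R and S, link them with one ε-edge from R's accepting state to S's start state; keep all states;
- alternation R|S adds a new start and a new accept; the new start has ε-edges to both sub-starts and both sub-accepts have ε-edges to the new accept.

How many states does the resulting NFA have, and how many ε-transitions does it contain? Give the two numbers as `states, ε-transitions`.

12, 9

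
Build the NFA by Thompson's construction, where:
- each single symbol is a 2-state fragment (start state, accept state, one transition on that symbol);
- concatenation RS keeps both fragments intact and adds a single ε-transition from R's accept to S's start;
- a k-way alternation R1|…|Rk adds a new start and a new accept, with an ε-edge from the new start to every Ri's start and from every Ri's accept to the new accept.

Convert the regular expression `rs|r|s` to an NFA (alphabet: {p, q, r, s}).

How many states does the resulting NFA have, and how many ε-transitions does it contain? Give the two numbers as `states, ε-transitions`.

By structural recursion:
Each of the 4 symbol leaves contributes 2 states and 0 ε-transitions.
  rs → 4 states, 1 ε-transition
  rs|r|s → 10 states, 7 ε-transitions

10, 7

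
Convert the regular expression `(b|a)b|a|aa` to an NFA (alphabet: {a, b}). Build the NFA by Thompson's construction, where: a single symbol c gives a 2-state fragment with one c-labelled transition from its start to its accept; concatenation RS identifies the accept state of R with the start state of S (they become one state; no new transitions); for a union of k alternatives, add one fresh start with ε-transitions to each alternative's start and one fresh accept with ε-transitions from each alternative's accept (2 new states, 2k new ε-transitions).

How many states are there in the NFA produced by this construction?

Bottom-up over the parse tree:
Each of the 6 symbol leaves contributes a 2-state fragment.
  b|a → 6 states
  (b|a)b → 7 states
  aa → 3 states
  (b|a)b|a|aa → 14 states

14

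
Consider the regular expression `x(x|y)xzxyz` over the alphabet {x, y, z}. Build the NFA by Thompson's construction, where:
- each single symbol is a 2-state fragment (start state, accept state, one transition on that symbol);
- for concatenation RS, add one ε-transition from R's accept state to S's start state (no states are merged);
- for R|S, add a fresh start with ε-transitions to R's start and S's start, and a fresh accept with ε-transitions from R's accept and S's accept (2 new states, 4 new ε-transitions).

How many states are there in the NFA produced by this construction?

18

Per subexpression:
Each of the 8 symbol leaves contributes a 2-state fragment.
  x|y → 6 states
  x(x|y)xzxyz → 18 states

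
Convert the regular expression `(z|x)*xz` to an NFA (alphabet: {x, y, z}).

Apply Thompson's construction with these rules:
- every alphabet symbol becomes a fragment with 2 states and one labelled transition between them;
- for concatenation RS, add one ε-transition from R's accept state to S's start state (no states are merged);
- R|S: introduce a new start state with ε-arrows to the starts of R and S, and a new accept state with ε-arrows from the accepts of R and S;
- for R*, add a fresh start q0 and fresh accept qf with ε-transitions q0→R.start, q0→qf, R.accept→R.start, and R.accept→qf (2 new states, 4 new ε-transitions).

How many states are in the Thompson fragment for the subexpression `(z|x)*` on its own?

8

Fragment for `(z|x)*`:
Each of the 2 symbol leaves contributes a 2-state fragment.
  z|x → 6 states
  (z|x)* → 8 states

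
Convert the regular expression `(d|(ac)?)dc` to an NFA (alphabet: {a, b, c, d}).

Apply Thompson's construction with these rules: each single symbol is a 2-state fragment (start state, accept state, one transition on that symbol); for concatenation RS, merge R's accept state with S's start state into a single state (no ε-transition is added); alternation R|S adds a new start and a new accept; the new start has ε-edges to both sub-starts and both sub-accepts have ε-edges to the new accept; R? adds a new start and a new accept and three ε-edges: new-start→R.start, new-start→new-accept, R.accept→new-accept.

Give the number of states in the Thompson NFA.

Recursing over subexpressions:
Each of the 5 symbol leaves contributes a 2-state fragment.
  ac → 3 states
  (ac)? → 5 states
  d|(ac)? → 9 states
  (d|(ac)?)dc → 11 states

11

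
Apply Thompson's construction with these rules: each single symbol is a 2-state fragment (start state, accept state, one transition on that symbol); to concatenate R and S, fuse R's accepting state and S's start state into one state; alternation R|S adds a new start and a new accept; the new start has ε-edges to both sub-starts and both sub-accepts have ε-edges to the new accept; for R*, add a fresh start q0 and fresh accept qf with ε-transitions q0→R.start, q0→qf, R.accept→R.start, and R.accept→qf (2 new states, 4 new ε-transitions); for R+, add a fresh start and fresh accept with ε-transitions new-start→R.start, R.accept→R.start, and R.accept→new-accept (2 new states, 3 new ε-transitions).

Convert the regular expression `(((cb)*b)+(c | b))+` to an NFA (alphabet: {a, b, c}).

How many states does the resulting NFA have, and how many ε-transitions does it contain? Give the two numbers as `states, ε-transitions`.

15, 14

Building bottom-up:
Each of the 5 symbol leaves contributes 2 states and 0 ε-transitions.
  cb → 3 states, 0 ε-transitions
  (cb)* → 5 states, 4 ε-transitions
  (cb)*b → 6 states, 4 ε-transitions
  ((cb)*b)+ → 8 states, 7 ε-transitions
  c | b → 6 states, 4 ε-transitions
  ((cb)*b)+(c | b) → 13 states, 11 ε-transitions
  (((cb)*b)+(c | b))+ → 15 states, 14 ε-transitions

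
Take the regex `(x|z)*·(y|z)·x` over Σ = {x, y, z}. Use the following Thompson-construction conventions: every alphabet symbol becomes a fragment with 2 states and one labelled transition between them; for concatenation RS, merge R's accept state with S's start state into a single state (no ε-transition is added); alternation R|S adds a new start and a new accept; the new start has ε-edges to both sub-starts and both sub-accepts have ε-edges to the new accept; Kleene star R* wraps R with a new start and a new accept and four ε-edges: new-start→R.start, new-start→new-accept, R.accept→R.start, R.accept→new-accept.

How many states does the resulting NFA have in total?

Recursing over subexpressions:
Each of the 5 symbol leaves contributes a 2-state fragment.
  x|z → 6 states
  (x|z)* → 8 states
  y|z → 6 states
  (x|z)*·(y|z)·x → 14 states

14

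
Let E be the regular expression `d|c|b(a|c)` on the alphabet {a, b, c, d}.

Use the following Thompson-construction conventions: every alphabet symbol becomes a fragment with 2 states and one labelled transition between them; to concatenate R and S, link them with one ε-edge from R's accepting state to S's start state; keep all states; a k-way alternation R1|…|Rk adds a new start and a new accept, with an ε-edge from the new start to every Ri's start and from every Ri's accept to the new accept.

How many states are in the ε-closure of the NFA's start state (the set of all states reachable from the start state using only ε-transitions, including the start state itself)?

4

Compute the ε-closure size of each fragment's start state recursively; a symbol fragment's start has no outgoing ε-edge, so its closure is just itself (size 1).
  a|c : C = 1 + 1 + 1 = 3 (the new accept is not ε-reachable since no branch accepts ε)
  b(a|c) : C equals the left operand's closure size = 1 (its accept is not ε-reachable, so the closure stops there)
  d|c|b(a|c) : C = 1 + 1 + 1 + 1 = 4 (the new accept is not ε-reachable since no branch accepts ε)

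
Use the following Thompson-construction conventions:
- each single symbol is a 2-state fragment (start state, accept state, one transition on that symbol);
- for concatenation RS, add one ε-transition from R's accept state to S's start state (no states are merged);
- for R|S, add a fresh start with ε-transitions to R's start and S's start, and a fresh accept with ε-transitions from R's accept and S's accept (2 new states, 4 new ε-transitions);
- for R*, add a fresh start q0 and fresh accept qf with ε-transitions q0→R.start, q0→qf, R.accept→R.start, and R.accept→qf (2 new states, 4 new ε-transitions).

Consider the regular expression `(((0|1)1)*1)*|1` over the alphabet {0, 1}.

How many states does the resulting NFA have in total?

18

Recursing over subexpressions:
Each of the 5 symbol leaves contributes a 2-state fragment.
  0|1 = 6 states
  (0|1)1 = 8 states
  ((0|1)1)* = 10 states
  ((0|1)1)*1 = 12 states
  (((0|1)1)*1)* = 14 states
  (((0|1)1)*1)*|1 = 18 states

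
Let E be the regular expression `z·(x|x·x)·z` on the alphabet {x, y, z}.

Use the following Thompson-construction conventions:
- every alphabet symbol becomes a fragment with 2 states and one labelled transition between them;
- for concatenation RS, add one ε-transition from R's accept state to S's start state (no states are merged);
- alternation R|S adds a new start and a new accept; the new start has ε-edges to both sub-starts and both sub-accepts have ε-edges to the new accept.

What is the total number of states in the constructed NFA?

Bottom-up over the parse tree:
Each of the 5 symbol leaves contributes a 2-state fragment.
  x·x : 4 states
  x|x·x : 8 states
  z·(x|x·x)·z : 12 states

12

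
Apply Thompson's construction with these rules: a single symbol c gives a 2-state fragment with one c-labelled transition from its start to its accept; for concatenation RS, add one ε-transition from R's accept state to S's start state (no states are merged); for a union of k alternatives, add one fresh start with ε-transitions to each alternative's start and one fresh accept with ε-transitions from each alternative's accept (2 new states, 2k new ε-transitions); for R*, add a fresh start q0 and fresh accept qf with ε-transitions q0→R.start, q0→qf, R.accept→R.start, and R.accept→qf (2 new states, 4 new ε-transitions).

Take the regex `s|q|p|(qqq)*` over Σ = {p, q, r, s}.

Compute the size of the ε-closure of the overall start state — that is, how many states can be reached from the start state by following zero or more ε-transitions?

8

Compute the ε-closure size of each fragment's start state recursively; a symbol fragment's start has no outgoing ε-edge, so its closure is just itself (size 1).
  qqq — same as the first factor's closure: C = 1
  (qqq)* — new start has ε-edges to the inner start and to the new accept, so C = 2 + 1 = 3
  s|q|p|(qqq)* — new start ε-reaches every alternative's start; at least one alternative accepts ε, so the union's new accept is reached too: C = 1 + 1 + 1 + 1 + 3 + 1 = 8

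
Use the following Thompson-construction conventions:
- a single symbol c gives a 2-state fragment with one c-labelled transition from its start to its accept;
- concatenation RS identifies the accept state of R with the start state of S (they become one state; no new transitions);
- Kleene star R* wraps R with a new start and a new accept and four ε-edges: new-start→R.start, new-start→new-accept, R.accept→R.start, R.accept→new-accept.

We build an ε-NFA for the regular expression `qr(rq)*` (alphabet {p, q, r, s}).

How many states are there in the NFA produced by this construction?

7

Building bottom-up:
Each of the 4 symbol leaves contributes a 2-state fragment.
  rq : 3 states
  (rq)* : 5 states
  qr(rq)* : 7 states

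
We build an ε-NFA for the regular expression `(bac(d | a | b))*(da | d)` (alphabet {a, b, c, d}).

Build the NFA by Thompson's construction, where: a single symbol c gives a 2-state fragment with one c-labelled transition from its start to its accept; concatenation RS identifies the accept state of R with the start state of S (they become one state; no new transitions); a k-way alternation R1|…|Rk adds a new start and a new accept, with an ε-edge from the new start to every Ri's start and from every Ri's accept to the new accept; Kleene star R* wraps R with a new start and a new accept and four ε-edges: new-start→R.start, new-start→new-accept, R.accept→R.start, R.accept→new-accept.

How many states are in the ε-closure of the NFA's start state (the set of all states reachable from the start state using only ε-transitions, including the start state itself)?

5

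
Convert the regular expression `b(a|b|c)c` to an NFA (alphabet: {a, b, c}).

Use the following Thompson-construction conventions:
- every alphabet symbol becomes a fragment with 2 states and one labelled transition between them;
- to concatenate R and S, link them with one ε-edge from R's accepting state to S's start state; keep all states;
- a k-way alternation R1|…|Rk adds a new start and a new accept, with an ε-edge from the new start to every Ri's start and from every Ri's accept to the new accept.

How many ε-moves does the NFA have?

8

Per subexpression:
Each of the 5 symbol leaves contributes 0 ε-transitions.
  a|b|c = 6 ε-transitions
  b(a|b|c)c = 8 ε-transitions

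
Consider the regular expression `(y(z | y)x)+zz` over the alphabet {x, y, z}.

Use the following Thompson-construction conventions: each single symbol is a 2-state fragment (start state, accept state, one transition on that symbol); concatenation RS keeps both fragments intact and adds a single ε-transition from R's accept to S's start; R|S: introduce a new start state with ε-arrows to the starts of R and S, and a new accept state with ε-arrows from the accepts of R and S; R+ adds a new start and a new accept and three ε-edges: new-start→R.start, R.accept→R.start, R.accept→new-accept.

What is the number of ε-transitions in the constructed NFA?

11

Bottom-up over the parse tree:
Each of the 6 symbol leaves contributes 0 ε-transitions.
  z | y → 4 ε-transitions
  y(z | y)x → 6 ε-transitions
  (y(z | y)x)+ → 9 ε-transitions
  (y(z | y)x)+zz → 11 ε-transitions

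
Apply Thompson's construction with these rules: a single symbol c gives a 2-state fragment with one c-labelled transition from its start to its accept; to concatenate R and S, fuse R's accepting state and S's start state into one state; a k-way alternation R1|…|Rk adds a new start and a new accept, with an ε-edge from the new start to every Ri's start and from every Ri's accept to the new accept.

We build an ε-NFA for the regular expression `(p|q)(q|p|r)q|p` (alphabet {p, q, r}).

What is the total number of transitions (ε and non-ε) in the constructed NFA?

Building bottom-up:
Each of the 7 symbol leaves contributes 1 transition (1 symbol, 0 ε).
  p|q = 6 transitions (2 symbol, 4 ε)
  q|p|r = 9 transitions (3 symbol, 6 ε)
  (p|q)(q|p|r)q = 16 transitions (6 symbol, 10 ε)
  (p|q)(q|p|r)q|p = 21 transitions (7 symbol, 14 ε)

21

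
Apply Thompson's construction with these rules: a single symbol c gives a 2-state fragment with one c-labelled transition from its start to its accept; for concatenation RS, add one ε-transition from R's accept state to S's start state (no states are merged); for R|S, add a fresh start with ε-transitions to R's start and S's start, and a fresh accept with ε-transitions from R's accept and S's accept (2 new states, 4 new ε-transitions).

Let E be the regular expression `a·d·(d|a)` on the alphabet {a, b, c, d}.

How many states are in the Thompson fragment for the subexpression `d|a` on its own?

6

Fragment for `d|a`:
Each of the 2 symbol leaves contributes a 2-state fragment.
  d|a → 6 states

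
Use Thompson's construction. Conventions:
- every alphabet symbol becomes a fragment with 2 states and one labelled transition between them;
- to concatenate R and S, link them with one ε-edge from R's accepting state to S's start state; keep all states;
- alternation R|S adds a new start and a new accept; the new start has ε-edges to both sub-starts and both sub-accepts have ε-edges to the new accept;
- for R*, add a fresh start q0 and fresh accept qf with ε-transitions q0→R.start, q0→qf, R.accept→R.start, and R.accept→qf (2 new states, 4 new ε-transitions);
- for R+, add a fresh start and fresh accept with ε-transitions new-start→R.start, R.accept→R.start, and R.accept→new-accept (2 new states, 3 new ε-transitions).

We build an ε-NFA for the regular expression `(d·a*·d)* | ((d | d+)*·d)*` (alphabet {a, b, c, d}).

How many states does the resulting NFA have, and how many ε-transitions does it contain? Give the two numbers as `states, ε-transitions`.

26, 30

By structural recursion:
Each of the 6 symbol leaves contributes 2 states and 0 ε-transitions.
  a* → 4 states, 4 ε-transitions
  d·a*·d → 8 states, 6 ε-transitions
  (d·a*·d)* → 10 states, 10 ε-transitions
  d+ → 4 states, 3 ε-transitions
  d | d+ → 8 states, 7 ε-transitions
  (d | d+)* → 10 states, 11 ε-transitions
  (d | d+)*·d → 12 states, 12 ε-transitions
  ((d | d+)*·d)* → 14 states, 16 ε-transitions
  (d·a*·d)* | ((d | d+)*·d)* → 26 states, 30 ε-transitions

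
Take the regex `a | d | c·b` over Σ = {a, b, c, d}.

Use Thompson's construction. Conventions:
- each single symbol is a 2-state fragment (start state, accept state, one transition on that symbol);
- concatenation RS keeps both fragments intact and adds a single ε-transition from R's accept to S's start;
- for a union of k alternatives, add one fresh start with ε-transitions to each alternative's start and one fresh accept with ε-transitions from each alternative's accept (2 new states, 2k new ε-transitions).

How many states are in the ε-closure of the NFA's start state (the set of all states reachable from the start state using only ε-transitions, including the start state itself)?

Let C(F) = |ε-closure(F.start)| within fragment F, and note whether F accepts ε. Symbol fragments have C = 1 and do not accept ε. Then:
  c·b → same as the first factor's closure: |closure| = 1
  a | d | c·b → new start ε-reaches every alternative's start; none of them accept ε, so the new accept is not reached: |closure| = 1 + 1 + 1 + 1 = 4

4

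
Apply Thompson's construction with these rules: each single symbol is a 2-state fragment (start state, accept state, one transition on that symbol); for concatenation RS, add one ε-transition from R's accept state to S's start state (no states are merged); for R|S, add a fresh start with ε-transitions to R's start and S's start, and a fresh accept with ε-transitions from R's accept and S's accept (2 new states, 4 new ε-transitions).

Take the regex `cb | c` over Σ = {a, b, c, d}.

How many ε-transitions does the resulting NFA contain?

5

Building bottom-up:
Each of the 3 symbol leaves contributes 0 ε-transitions.
  cb → 1 ε-transition
  cb | c → 5 ε-transitions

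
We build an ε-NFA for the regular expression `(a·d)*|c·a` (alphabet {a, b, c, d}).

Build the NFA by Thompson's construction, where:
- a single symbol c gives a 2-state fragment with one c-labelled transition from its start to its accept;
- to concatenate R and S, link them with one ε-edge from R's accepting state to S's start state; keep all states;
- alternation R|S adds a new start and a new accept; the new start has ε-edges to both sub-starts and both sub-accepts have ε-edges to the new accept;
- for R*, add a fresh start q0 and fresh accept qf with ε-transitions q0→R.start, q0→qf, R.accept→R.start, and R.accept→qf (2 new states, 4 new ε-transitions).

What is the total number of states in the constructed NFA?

12

By structural recursion:
Each of the 4 symbol leaves contributes a 2-state fragment.
  a·d → 4 states
  (a·d)* → 6 states
  c·a → 4 states
  (a·d)*|c·a → 12 states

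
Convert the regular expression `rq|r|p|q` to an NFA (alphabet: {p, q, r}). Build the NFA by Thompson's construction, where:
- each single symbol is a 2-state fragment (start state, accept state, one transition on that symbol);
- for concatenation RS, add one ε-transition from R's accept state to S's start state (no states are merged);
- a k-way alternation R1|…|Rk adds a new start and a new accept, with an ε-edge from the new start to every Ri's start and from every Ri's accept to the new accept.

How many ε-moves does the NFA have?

9

Per subexpression:
Each of the 5 symbol leaves contributes 0 ε-transitions.
  rq : 1 ε-transition
  rq|r|p|q : 9 ε-transitions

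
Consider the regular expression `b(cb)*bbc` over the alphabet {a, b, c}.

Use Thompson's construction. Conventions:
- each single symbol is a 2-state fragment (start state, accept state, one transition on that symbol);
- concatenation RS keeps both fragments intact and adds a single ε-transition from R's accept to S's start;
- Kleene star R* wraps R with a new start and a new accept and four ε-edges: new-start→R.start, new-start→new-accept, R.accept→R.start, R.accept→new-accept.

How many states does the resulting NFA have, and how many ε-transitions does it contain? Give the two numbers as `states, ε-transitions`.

14, 9

Recursing over subexpressions:
Each of the 6 symbol leaves contributes 2 states and 0 ε-transitions.
  cb → 4 states, 1 ε-transition
  (cb)* → 6 states, 5 ε-transitions
  b(cb)*bbc → 14 states, 9 ε-transitions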